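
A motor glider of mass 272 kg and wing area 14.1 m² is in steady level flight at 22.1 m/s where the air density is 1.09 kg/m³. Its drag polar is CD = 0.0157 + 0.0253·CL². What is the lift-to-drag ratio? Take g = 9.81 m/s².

L/D = 25

Level flight ⇒ L = W = m·g = 272 × 9.81 = 2668.3 N.
Dynamic pressure q = 0.5 × 1.09 × 22.1² = 266.2 Pa.
Required CL = L/(qS) = 2668.3/(266.2·14.1) = 0.7109.
CD = 0.0157 + 0.0253 × 0.7109² = 0.02849.
L/D = CL/CD = 0.7109 / 0.02849 = 25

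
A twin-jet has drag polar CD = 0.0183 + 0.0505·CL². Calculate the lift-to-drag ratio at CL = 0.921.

L/D = 15.1

CD = 0.0183 + 0.0505 × 0.921² = 0.06114
L/D = CL/CD = 0.921 / 0.06114 = 15.1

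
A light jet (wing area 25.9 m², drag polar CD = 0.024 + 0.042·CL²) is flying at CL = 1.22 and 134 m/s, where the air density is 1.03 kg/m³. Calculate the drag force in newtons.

D = 20700 N

CD = 0.024 + 0.042 × 1.22² = 0.08651
D = ½ρv²S·CD = ½ × 1.03 × 134² × 25.9 × 0.08651 = 20700 N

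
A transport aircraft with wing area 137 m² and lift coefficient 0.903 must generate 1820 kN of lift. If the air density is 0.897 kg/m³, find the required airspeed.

L = ½ρv²S·CL ⇒ v = √(2L/(ρ·S·CL))
v = √(2 × 1.82×10^6 / (0.897 × 137 × 0.903)) = √32800 = 181 m/s

v = 181 m/s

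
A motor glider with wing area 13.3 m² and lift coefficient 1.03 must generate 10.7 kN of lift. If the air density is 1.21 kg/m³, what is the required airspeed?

L = ½ρv²S·CL ⇒ v = √(2L/(ρ·S·CL))
v = √(2 × 10700 / (1.21 × 13.3 × 1.03)) = √1291 = 35.9 m/s

v = 35.9 m/s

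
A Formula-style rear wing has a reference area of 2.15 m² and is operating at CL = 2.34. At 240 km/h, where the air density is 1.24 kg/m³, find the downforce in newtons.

L = 13900 N

Convert speed: v = 240 km/h ÷ 3.6 = 66.67 m/s.
L = ½ρv²S·CL = ½ × 1.24 × 66.67² × 2.15 × 2.34 = 13900 N ≈ 13.9 kN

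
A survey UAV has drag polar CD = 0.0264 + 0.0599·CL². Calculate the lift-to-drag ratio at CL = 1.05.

L/D = 11.4

CD = 0.0264 + 0.0599 × 1.05² = 0.09244
L/D = CL/CD = 1.05 / 0.09244 = 11.4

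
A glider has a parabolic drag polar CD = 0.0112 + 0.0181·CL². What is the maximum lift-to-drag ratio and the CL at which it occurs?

For CD = CD0 + K·CL², (L/D)max occurs at CL* = √(CD0/K) and equals 1/(2√(K·CD0)).
(L/D)max = 1/(2√(0.0181 × 0.0112)) = 1/(2 × 0.01424) = 35.1
CL* = √(0.0112/0.0181) = 0.787

(L/D)max = 35.1, at CL = 0.787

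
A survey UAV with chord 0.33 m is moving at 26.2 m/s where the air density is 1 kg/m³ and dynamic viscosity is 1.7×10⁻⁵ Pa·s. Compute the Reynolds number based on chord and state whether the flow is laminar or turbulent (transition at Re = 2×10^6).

Re = ρ·v·c/μ = 1 × 26.2 × 0.33 / (1.7×10⁻⁵) = 5.09×10^5
Since 5.09×10^5 < 2×10^6, the flow is laminar.

Re = 5.09×10^5 (laminar)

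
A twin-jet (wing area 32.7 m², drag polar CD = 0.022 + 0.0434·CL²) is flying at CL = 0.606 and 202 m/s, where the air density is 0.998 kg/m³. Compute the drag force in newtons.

CD = 0.022 + 0.0434 × 0.606² = 0.03794
D = ½ρv²S·CD = ½ × 0.998 × 202² × 32.7 × 0.03794 = 25300 N

D = 25300 N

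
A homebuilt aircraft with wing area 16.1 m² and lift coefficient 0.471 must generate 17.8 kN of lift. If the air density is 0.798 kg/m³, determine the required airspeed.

L = ½ρv²S·CL ⇒ v = √(2L/(ρ·S·CL))
v = √(2 × 17800 / (0.798 × 16.1 × 0.471)) = √5883 = 76.7 m/s

v = 76.7 m/s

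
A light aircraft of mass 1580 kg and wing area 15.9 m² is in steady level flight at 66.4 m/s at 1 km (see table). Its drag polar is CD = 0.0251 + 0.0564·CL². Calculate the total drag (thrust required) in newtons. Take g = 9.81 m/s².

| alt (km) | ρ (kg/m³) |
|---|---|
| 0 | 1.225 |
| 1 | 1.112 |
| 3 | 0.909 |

At 1 km, from the table: ρ = 1.112 kg/m³.
Weight W = mg = 1580 × 9.81 = 15500 N; in level flight L = W.
Dynamic pressure q = 0.5 × 1.112 × 66.4² = 2451 Pa.
Required CL = L/(qS) = 15500/(2451·15.9) = 0.3977.
CD = 0.0251 + 0.0564 × 0.3977² = 0.03402.
D = q·S·CD = 2451 × 15.9 × 0.03402 = 1326 N

D = 1330 N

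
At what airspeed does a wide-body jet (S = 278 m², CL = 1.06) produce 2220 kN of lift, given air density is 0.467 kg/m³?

L = ½ρv²S·CL ⇒ v = √(2L/(ρ·S·CL))
v = √(2 × 2.22×10^6 / (0.467 × 278 × 1.06)) = √32260 = 180 m/s

v = 180 m/s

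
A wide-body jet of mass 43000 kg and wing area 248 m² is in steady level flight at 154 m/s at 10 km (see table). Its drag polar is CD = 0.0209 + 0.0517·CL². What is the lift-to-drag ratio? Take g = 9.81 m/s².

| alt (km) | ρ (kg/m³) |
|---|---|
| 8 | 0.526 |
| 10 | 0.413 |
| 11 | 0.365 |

L/D = 12.8

At 10 km, from the table: ρ = 0.413 kg/m³.
Level flight ⇒ L = W = m·g = 43000 × 9.81 = 4.2183×10^5 N.
q = ½ρv² = ½ × 0.413 × 154² = 4897 Pa.
CL = W/(q·S) = 4.2183×10^5 / (4897 × 248) = 0.3473.
CD = 0.0209 + 0.0517 × 0.3473² = 0.02714.
L/D = CL/CD = 0.3473 / 0.02714 = 12.8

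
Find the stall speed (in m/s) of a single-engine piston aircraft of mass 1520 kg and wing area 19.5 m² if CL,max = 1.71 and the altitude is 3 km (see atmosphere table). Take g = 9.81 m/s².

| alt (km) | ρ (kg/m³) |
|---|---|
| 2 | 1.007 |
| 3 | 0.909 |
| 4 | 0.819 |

V_stall = 31.4 m/s

At 3 km, from the table: ρ = 0.909 kg/m³.
Stall occurs when L = W at CL,max. W = mg = 1520 × 9.81 = 14910 N.
V_stall = √(2W/(ρ·S·CL,max)) = √(2 × 14910 / (0.909 × 19.5 × 1.71))
V_stall = √983.9 = 31.4 m/s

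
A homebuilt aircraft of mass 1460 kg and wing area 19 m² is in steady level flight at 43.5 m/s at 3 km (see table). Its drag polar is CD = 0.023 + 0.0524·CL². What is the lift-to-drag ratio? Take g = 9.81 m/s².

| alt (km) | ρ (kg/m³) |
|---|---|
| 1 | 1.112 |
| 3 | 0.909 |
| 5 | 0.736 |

L/D = 13.9

At 3 km, from the table: ρ = 0.909 kg/m³.
Level flight ⇒ L = W = m·g = 1460 × 9.81 = 14323 N.
q = ½ρv² = ½ × 0.909 × 43.5² = 860 Pa.
CL = W/(q·S) = 14323 / (860 × 19) = 0.8765.
CD = 0.023 + 0.0524 × 0.8765² = 0.06326.
L/D = CL/CD = 0.8765 / 0.06326 = 13.9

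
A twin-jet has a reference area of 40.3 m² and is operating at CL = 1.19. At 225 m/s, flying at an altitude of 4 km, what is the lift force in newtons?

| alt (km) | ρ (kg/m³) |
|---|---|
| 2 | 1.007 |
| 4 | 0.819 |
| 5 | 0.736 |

L = 9.94×10^5 N

At 4 km, from the table: ρ = 0.819 kg/m³.
L = ½ρv²S·CL = ½ × 0.819 × 225² × 40.3 × 1.19 = 9.94×10^5 N ≈ 994 kN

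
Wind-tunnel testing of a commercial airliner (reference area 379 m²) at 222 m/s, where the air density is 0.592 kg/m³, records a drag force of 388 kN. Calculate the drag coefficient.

CD = 0.0702

From D = ½ρv²S·CD, rearranging gives CD = 2D/(ρv²S).
CD = 2 × 3.88×10^5 / (0.592 × 222² × 379) = 0.0702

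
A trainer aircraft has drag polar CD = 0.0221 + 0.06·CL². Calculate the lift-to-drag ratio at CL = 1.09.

CD = 0.0221 + 0.06 × 1.09² = 0.09339
L/D = CL/CD = 1.09 / 0.09339 = 11.7

L/D = 11.7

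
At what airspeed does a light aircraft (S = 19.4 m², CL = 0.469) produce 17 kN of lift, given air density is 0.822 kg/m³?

L = ½ρv²S·CL ⇒ v = √(2L/(ρ·S·CL))
v = √(2 × 17000 / (0.822 × 19.4 × 0.469)) = √4546 = 67.4 m/s

v = 67.4 m/s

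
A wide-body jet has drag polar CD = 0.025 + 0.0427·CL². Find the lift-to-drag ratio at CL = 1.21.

L/D = 13.8

CD = 0.025 + 0.0427 × 1.21² = 0.08752
L/D = CL/CD = 1.21 / 0.08752 = 13.8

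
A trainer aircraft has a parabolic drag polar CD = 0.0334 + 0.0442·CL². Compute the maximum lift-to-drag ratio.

For CD = CD0 + K·CL², (L/D)max occurs at CL* = √(CD0/K) and equals 1/(2√(K·CD0)).
(L/D)max = 1/(2√(0.0442 × 0.0334)) = 1/(2 × 0.03842) = 13

(L/D)max = 13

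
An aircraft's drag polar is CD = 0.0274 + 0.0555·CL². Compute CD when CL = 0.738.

CD = 0.0576

CD = 0.0274 + 0.0555 × 0.738² = 0.0274 + 0.03023 = 0.0576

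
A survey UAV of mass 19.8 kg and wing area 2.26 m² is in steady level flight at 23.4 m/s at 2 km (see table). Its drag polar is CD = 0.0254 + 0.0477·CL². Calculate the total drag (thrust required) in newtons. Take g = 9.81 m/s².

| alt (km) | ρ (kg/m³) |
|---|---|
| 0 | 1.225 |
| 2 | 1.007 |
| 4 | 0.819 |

D = 18.7 N

At 2 km, from the table: ρ = 1.007 kg/m³.
Level flight ⇒ L = W = m·g = 19.8 × 9.81 = 194.24 N.
q = ½ρv² = ½ × 1.007 × 23.4² = 275.7 Pa.
CL = 2W/(ρv²S) = 2×194.24/(1.007×23.4²×2.26) = 0.3117.
CD = 0.0254 + 0.0477 × 0.3117² = 0.03004.
D = q·S·CD = 275.7 × 2.26 × 0.03004 = 18.71 N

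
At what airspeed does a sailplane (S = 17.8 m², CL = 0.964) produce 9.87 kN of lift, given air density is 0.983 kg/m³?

L = ½ρv²S·CL ⇒ v = √(2L/(ρ·S·CL))
v = √(2 × 9870 / (0.983 × 17.8 × 0.964)) = √1170 = 34.2 m/s

v = 34.2 m/s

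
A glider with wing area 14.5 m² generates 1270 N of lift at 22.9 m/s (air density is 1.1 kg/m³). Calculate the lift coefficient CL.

CL = 0.304

From L = ½ρv²S·CL, rearranging gives CL = 2L/(ρv²S).
CL = 2 × 1270 / (1.1 × 22.9² × 14.5) = 0.304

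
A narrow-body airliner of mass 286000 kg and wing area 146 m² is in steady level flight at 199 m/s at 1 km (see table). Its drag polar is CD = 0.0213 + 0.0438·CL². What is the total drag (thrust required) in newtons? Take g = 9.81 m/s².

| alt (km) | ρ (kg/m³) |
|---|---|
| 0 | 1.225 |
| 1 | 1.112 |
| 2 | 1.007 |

At 1 km, from the table: ρ = 1.112 kg/m³.
Weight W = mg = 286000 × 9.81 = 2.8057×10^6 N; in level flight L = W.
Dynamic pressure q = 0.5 × 1.112 × 199² = 22020 Pa.
CL = 2W/(ρv²S) = 2×2.8057×10^6/(1.112×199²×146) = 0.8728.
CD = 0.0213 + 0.0438 × 0.8728² = 0.05466.
D = q·S·CD = 22020 × 146 × 0.05466 = 1.757×10^5 N

D = 1.76×10^5 N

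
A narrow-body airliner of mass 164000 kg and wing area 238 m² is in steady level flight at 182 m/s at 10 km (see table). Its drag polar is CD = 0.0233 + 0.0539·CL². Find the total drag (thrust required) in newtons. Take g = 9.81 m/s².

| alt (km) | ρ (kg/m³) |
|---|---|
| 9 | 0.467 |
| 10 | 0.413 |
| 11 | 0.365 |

D = 1.24×10^5 N

At 10 km, from the table: ρ = 0.413 kg/m³.
Weight W = mg = 164000 × 9.81 = 1.6088×10^6 N; in level flight L = W.
Dynamic pressure q = 0.5 × 0.413 × 182² = 6840 Pa.
CL = W/(q·S) = 1.6088×10^6 / (6840 × 238) = 0.9883.
CD = 0.0233 + 0.0539 × 0.9883² = 0.07594.
D = q·S·CD = 6840 × 238 × 0.07594 = 1.236×10^5 N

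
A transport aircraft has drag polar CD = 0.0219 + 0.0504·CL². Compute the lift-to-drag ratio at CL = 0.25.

L/D = 9.98

CD = 0.0219 + 0.0504 × 0.25² = 0.02505
L/D = CL/CD = 0.25 / 0.02505 = 9.98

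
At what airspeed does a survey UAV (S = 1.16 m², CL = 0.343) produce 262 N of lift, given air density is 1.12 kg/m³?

v = 34.3 m/s

L = ½ρv²S·CL ⇒ v = √(2L/(ρ·S·CL))
v = √(2 × 262 / (1.12 × 1.16 × 0.343)) = √1176 = 34.3 m/s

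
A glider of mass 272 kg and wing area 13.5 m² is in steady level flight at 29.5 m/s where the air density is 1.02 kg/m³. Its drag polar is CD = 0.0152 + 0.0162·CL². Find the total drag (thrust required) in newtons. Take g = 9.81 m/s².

D = 110 N

Weight W = mg = 272 × 9.81 = 2668.3 N; in level flight L = W.
Dynamic pressure q = 0.5 × 1.02 × 29.5² = 443.8 Pa.
CL = W/(q·S) = 2668.3 / (443.8 × 13.5) = 0.4453.
CD = 0.0152 + 0.0162 × 0.4453² = 0.01841.
D = q·S·CD = 443.8 × 13.5 × 0.01841 = 110.3 N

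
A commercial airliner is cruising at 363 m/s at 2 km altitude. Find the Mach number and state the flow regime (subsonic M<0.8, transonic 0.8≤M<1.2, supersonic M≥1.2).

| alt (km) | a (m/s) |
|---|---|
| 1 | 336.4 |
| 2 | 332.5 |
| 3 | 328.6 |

At 2 km, from the table: a = 332.5 m/s.
M = v/a = 363 / 332.5 = 1.09
M = 1.09 → transonic.

M = 1.09 (transonic)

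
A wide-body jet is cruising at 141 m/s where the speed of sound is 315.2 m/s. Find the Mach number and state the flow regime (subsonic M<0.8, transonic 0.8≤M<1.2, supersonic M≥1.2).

M = v/a = 141 / 315.2 = 0.447
M = 0.447 → subsonic.

M = 0.447 (subsonic)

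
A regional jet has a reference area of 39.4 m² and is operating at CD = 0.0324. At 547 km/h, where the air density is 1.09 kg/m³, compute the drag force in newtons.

Convert speed: v = 547 km/h ÷ 3.6 = 151.9 m/s.
D = ½ρv²S·CD = ½ × 1.09 × 151.9² × 39.4 × 0.0324 = 16100 N ≈ 16.1 kN

D = 16100 N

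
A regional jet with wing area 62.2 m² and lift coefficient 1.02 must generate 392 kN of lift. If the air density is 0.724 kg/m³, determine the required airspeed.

L = ½ρv²S·CL ⇒ v = √(2L/(ρ·S·CL))
v = √(2 × 3.92×10^5 / (0.724 × 62.2 × 1.02)) = √17070 = 131 m/s

v = 131 m/s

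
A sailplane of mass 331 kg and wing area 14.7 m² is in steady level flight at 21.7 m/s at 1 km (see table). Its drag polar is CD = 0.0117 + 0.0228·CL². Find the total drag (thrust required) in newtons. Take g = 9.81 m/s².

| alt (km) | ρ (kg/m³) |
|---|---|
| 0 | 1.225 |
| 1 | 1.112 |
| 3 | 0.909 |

At 1 km, from the table: ρ = 1.112 kg/m³.
Level flight ⇒ L = W = m·g = 331 × 9.81 = 3247.1 N.
Dynamic pressure q = 0.5 × 1.112 × 21.7² = 261.8 Pa.
CL = 2W/(ρv²S) = 2×3247.1/(1.112×21.7²×14.7) = 0.8437.
CD = 0.0117 + 0.0228 × 0.8437² = 0.02793.
D = q·S·CD = 261.8 × 14.7 × 0.02793 = 107.5 N

D = 107 N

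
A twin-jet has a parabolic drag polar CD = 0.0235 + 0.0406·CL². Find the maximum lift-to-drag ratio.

(L/D)max = 16.2

For CD = CD0 + K·CL², (L/D)max occurs at CL* = √(CD0/K) and equals 1/(2√(K·CD0)).
(L/D)max = 1/(2√(0.0406 × 0.0235)) = 1/(2 × 0.03089) = 16.2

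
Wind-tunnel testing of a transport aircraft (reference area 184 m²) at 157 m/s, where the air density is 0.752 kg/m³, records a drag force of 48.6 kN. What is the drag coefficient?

From D = ½ρv²S·CD, rearranging gives CD = 2D/(ρv²S).
CD = 2 × 48600 / (0.752 × 157² × 184) = 0.0285

CD = 0.0285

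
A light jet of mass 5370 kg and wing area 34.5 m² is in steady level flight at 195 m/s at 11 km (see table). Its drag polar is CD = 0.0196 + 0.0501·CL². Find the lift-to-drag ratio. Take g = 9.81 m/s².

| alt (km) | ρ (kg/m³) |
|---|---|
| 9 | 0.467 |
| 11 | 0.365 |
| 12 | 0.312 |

L/D = 9.99

At 11 km, from the table: ρ = 0.365 kg/m³.
In steady level flight, lift balances weight: W = mg = 5370 × 9.81 = 52680 N.
Dynamic pressure q = 0.5 × 0.365 × 195² = 6940 Pa.
Required CL = L/(qS) = 52680/(6940·34.5) = 0.22.
CD = 0.0196 + 0.0501 × 0.22² = 0.02203.
L/D = CL/CD = 0.22 / 0.02203 = 9.99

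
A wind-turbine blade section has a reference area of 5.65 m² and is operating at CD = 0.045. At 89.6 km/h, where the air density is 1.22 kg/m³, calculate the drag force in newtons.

D = 96.1 N

Convert speed: v = 89.6 km/h ÷ 3.6 = 24.89 m/s.
D = ½ρv²S·CD = ½ × 1.22 × 24.89² × 5.65 × 0.045 = 96.1 N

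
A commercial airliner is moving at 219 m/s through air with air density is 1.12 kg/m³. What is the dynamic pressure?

q = 26900 Pa

q = ½ρv² = ½ × 1.12 × 219² = 26900 Pa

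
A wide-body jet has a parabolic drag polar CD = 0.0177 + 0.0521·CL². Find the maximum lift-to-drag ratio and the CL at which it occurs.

(L/D)max = 16.5, at CL = 0.583

For CD = CD0 + K·CL², (L/D)max occurs at CL* = √(CD0/K) and equals 1/(2√(K·CD0)).
(L/D)max = 1/(2√(0.0521 × 0.0177)) = 1/(2 × 0.03037) = 16.5
CL* = √(0.0177/0.0521) = 0.583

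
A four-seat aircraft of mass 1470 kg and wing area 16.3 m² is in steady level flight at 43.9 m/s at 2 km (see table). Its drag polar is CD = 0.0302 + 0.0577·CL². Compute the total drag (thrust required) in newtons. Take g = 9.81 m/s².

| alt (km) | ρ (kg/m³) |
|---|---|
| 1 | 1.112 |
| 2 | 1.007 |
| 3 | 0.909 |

D = 1240 N

At 2 km, from the table: ρ = 1.007 kg/m³.
Weight W = mg = 1470 × 9.81 = 14421 N; in level flight L = W.
Dynamic pressure q = 0.5 × 1.007 × 43.9² = 970.4 Pa.
Required CL = L/(qS) = 14421/(970.4·16.3) = 0.9117.
CD = 0.0302 + 0.0577 × 0.9117² = 0.07816.
D = q·S·CD = 970.4 × 16.3 × 0.07816 = 1236 N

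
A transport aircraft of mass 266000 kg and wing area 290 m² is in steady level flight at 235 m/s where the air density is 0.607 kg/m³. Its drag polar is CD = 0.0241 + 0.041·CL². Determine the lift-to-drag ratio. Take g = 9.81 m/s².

L/D = 14.9

Level flight ⇒ L = W = m·g = 266000 × 9.81 = 2.6095×10^6 N.
q = ½ρv² = ½ × 0.607 × 235² = 16760 Pa.
Required CL = L/(qS) = 2.6095×10^6/(16760·290) = 0.5369.
CD = 0.0241 + 0.041 × 0.5369² = 0.03592.
L/D = CL/CD = 0.5369 / 0.03592 = 14.9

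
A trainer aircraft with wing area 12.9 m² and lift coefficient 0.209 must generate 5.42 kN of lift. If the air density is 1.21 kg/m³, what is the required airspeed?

L = ½ρv²S·CL ⇒ v = √(2L/(ρ·S·CL))
v = √(2 × 5420 / (1.21 × 12.9 × 0.209)) = √3323 = 57.6 m/s

v = 57.6 m/s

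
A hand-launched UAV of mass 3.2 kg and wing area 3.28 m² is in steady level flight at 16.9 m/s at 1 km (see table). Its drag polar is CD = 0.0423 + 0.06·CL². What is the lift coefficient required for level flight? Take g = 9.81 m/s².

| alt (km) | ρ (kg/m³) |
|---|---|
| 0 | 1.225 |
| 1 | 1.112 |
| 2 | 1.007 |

At 1 km, from the table: ρ = 1.112 kg/m³.
Weight W = mg = 3.2 × 9.81 = 31.392 N; in level flight L = W.
Dynamic pressure q = 0.5 × 1.112 × 16.9² = 158.8 Pa.
CL = 2W/(ρv²S) = 2×31.392/(1.112×16.9²×3.28) = 0.06027.

CL = 0.0603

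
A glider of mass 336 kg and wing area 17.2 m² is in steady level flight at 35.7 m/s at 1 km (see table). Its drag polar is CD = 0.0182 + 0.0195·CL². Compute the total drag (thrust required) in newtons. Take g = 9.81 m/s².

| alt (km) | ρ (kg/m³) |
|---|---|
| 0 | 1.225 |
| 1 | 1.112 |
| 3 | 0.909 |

At 1 km, from the table: ρ = 1.112 kg/m³.
In steady level flight, lift balances weight: W = mg = 336 × 9.81 = 3296.2 N.
q = ½ρv² = ½ × 1.112 × 35.7² = 708.6 Pa.
Required CL = L/(qS) = 3296.2/(708.6·17.2) = 0.2704.
CD = 0.0182 + 0.0195 × 0.2704² = 0.01963.
D = q·S·CD = 708.6 × 17.2 × 0.01963 = 239.2 N

D = 239 N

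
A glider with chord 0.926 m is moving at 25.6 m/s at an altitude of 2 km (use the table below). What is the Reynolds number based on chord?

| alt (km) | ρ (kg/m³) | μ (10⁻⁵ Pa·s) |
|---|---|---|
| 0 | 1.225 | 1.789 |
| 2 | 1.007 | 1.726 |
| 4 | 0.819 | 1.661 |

Re = 1.38×10^6

At 2 km, from the table: ρ = 1.007 kg/m³, μ = 1.726×10⁻⁵ Pa·s.
Re = ρ·v·c/μ = 1.007 × 25.6 × 0.926 / (1.726×10⁻⁵) = 1.38×10^6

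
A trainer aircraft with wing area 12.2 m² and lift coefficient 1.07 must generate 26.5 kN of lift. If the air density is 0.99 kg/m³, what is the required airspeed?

L = ½ρv²S·CL ⇒ v = √(2L/(ρ·S·CL))
v = √(2 × 26500 / (0.99 × 12.2 × 1.07)) = √4101 = 64 m/s

v = 64 m/s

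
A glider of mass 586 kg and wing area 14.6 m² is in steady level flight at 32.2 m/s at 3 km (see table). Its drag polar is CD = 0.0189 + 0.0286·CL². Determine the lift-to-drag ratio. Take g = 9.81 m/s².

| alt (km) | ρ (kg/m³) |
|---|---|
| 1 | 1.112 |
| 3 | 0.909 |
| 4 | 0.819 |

L/D = 21.5

At 3 km, from the table: ρ = 0.909 kg/m³.
Level flight ⇒ L = W = m·g = 586 × 9.81 = 5748.7 N.
q = ½ρv² = ½ × 0.909 × 32.2² = 471.2 Pa.
CL = W/(q·S) = 5748.7 / (471.2 × 14.6) = 0.8355.
CD = 0.0189 + 0.0286 × 0.8355² = 0.03887.
L/D = CL/CD = 0.8355 / 0.03887 = 21.5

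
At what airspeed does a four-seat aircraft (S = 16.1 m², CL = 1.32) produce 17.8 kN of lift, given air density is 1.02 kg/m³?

v = 40.5 m/s

L = ½ρv²S·CL ⇒ v = √(2L/(ρ·S·CL))
v = √(2 × 17800 / (1.02 × 16.1 × 1.32)) = √1642 = 40.5 m/s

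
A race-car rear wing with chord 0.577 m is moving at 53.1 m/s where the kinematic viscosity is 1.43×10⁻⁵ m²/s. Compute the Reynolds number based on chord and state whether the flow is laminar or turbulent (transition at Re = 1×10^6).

Re = 2.14×10^6 (turbulent)

Re = v·c/ν = 53.1 × 0.577 / (1.43×10⁻⁵) = 2.14×10^6
Since 2.14×10^6 > 1×10^6, the flow is turbulent.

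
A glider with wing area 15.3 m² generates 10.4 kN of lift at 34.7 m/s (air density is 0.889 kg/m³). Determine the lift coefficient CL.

From L = ½ρv²S·CL, rearranging gives CL = 2L/(ρv²S).
CL = 2 × 10400 / (0.889 × 34.7² × 15.3) = 1.27

CL = 1.27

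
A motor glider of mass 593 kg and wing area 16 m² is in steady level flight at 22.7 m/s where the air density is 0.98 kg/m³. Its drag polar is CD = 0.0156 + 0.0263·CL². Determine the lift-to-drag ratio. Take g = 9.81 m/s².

L/D = 20.5

In steady level flight, lift balances weight: W = mg = 593 × 9.81 = 5817.3 N.
Dynamic pressure q = 0.5 × 0.98 × 22.7² = 252.5 Pa.
CL = W/(q·S) = 5817.3 / (252.5 × 16) = 1.44.
CD = 0.0156 + 0.0263 × 1.44² = 0.07013.
L/D = CL/CD = 1.44 / 0.07013 = 20.5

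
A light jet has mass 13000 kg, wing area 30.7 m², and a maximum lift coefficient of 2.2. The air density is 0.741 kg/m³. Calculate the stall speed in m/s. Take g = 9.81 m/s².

Weight W = mg = 13000 × 9.81 = 1.275×10^5 N.
V_stall = √(2W/(ρ·S·CL,max)) = √(2 × 1.275×10^5 / (0.741 × 30.7 × 2.2))
V_stall = √5096 = 71.4 m/s

V_stall = 71.4 m/s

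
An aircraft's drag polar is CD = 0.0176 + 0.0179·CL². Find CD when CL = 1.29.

CD = 0.0474

CD = 0.0176 + 0.0179 × 1.29² = 0.0176 + 0.02979 = 0.0474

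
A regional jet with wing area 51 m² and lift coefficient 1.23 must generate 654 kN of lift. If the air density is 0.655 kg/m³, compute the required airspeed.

v = 178 m/s

L = ½ρv²S·CL ⇒ v = √(2L/(ρ·S·CL))
v = √(2 × 6.54×10^5 / (0.655 × 51 × 1.23)) = √31830 = 178 m/s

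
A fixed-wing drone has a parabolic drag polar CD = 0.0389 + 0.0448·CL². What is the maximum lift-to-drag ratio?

(L/D)max = 12

For CD = CD0 + K·CL², (L/D)max occurs at CL* = √(CD0/K) and equals 1/(2√(K·CD0)).
(L/D)max = 1/(2√(0.0448 × 0.0389)) = 1/(2 × 0.04175) = 12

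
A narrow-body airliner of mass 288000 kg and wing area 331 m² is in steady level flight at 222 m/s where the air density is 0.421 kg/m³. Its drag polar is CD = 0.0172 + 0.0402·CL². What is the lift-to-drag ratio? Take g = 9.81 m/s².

Level flight ⇒ L = W = m·g = 288000 × 9.81 = 2.8253×10^6 N.
q = ½ρv² = ½ × 0.421 × 222² = 10370 Pa.
Required CL = L/(qS) = 2.8253×10^6/(10370·331) = 0.8228.
CD = 0.0172 + 0.0402 × 0.8228² = 0.04441.
L/D = CL/CD = 0.8228 / 0.04441 = 18.5

L/D = 18.5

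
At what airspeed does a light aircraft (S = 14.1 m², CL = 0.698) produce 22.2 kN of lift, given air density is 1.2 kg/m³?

v = 61.3 m/s

L = ½ρv²S·CL ⇒ v = √(2L/(ρ·S·CL))
v = √(2 × 22200 / (1.2 × 14.1 × 0.698)) = √3759 = 61.3 m/s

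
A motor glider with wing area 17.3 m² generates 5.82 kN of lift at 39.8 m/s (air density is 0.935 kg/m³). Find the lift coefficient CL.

From L = ½ρv²S·CL, rearranging gives CL = 2L/(ρv²S).
CL = 2 × 5820 / (0.935 × 39.8² × 17.3) = 0.454

CL = 0.454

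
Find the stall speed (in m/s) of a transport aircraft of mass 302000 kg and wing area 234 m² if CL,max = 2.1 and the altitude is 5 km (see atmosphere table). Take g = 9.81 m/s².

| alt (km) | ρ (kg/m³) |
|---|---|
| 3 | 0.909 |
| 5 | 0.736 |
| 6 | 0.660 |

V_stall = 128 m/s

At 5 km, from the table: ρ = 0.736 kg/m³.
Stall occurs when L = W at CL,max. W = mg = 302000 × 9.81 = 2.963×10^6 N.
From L = ½ρV²S·CL,max = W: V_stall = √(2W/(ρSCL,max)) = √(2·2.963×10^6/(0.736·234·2.1))
V_stall = √16380 = 128 m/s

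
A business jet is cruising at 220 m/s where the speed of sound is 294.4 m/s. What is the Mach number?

M = 0.747

M = v/a = 220 / 294.4 = 0.747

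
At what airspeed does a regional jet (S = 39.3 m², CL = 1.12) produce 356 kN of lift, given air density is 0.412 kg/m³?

v = 198 m/s

L = ½ρv²S·CL ⇒ v = √(2L/(ρ·S·CL))
v = √(2 × 3.56×10^5 / (0.412 × 39.3 × 1.12)) = √39260 = 198 m/s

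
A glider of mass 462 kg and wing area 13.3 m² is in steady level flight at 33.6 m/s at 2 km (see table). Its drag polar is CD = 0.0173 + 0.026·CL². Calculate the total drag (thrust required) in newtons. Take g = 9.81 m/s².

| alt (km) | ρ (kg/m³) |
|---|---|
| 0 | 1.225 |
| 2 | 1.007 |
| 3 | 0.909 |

D = 201 N

At 2 km, from the table: ρ = 1.007 kg/m³.
Weight W = mg = 462 × 9.81 = 4532.2 N; in level flight L = W.
q = ½ρv² = ½ × 1.007 × 33.6² = 568.4 Pa.
CL = W/(q·S) = 4532.2 / (568.4 × 13.3) = 0.5995.
CD = 0.0173 + 0.026 × 0.5995² = 0.02664.
D = q·S·CD = 568.4 × 13.3 × 0.02664 = 201.4 N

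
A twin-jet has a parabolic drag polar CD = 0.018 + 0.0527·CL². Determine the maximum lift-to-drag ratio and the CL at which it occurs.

For CD = CD0 + K·CL², (L/D)max occurs at CL* = √(CD0/K) and equals 1/(2√(K·CD0)).
(L/D)max = 1/(2√(0.0527 × 0.018)) = 1/(2 × 0.0308) = 16.2
CL* = √(0.018/0.0527) = 0.584

(L/D)max = 16.2, at CL = 0.584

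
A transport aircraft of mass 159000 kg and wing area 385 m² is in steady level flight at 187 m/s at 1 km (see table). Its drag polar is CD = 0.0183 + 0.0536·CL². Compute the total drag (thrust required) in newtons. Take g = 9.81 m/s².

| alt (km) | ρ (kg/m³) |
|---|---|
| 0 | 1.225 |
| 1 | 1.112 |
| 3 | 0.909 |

At 1 km, from the table: ρ = 1.112 kg/m³.
Level flight ⇒ L = W = m·g = 159000 × 9.81 = 1.5598×10^6 N.
q = ½ρv² = ½ × 1.112 × 187² = 19440 Pa.
CL = W/(q·S) = 1.5598×10^6 / (19440 × 385) = 0.2084.
CD = 0.0183 + 0.0536 × 0.2084² = 0.02063.
D = q·S·CD = 19440 × 385 × 0.02063 = 1.544×10^5 N

D = 1.54×10^5 N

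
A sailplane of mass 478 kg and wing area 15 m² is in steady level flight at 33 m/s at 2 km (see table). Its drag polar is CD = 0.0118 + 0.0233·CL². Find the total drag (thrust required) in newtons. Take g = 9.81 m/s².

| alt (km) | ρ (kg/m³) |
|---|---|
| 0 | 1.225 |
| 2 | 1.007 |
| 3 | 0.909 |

D = 159 N

At 2 km, from the table: ρ = 1.007 kg/m³.
In steady level flight, lift balances weight: W = mg = 478 × 9.81 = 4689.2 N.
q = ½ρv² = ½ × 1.007 × 33² = 548.3 Pa.
CL = 2W/(ρv²S) = 2×4689.2/(1.007×33²×15) = 0.5701.
CD = 0.0118 + 0.0233 × 0.5701² = 0.01937.
D = q·S·CD = 548.3 × 15 × 0.01937 = 159.3 N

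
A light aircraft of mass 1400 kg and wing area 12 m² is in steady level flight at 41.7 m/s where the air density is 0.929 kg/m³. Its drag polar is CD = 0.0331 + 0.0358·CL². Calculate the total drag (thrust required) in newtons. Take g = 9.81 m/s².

D = 1020 N

In steady level flight, lift balances weight: W = mg = 1400 × 9.81 = 13734 N.
q = ½ρv² = ½ × 0.929 × 41.7² = 807.7 Pa.
CL = 2W/(ρv²S) = 2×13734/(0.929×41.7²×12) = 1.417.
CD = 0.0331 + 0.0358 × 1.417² = 0.105.
D = q·S·CD = 807.7 × 12 × 0.105 = 1018 N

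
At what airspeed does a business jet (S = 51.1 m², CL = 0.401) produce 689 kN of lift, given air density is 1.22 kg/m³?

v = 235 m/s

L = ½ρv²S·CL ⇒ v = √(2L/(ρ·S·CL))
v = √(2 × 6.89×10^5 / (1.22 × 51.1 × 0.401)) = √55120 = 235 m/s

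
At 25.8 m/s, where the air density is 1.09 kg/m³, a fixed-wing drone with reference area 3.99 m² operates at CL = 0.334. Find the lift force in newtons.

Dynamic pressure q = ½ρv² = ½ × 1.09 × 25.8² = 362.8 Pa.
L = q·S·CL = 362.8 × 3.99 × 0.334 = 483 N

L = 483 N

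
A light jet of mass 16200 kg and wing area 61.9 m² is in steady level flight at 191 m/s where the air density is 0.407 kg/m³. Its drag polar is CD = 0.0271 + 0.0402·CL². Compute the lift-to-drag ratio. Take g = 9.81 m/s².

In steady level flight, lift balances weight: W = mg = 16200 × 9.81 = 1.5892×10^5 N.
Dynamic pressure q = 0.5 × 0.407 × 191² = 7424 Pa.
CL = 2W/(ρv²S) = 2×1.5892×10^5/(0.407×191²×61.9) = 0.3458.
CD = 0.0271 + 0.0402 × 0.3458² = 0.03191.
L/D = CL/CD = 0.3458 / 0.03191 = 10.8

L/D = 10.8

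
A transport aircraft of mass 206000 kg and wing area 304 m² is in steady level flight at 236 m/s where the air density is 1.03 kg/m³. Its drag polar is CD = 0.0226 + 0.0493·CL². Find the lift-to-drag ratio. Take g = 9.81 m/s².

L/D = 9.18

In steady level flight, lift balances weight: W = mg = 206000 × 9.81 = 2.0209×10^6 N.
q = ½ρv² = ½ × 1.03 × 236² = 28680 Pa.
Required CL = L/(qS) = 2.0209×10^6/(28680·304) = 0.2318.
CD = 0.0226 + 0.0493 × 0.2318² = 0.02525.
L/D = CL/CD = 0.2318 / 0.02525 = 9.18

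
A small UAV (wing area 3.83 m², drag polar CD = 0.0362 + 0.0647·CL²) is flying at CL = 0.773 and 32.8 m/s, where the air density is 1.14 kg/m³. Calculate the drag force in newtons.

CD = 0.0362 + 0.0647 × 0.773² = 0.07486
D = ½ρv²S·CD = ½ × 1.14 × 32.8² × 3.83 × 0.07486 = 176 N

D = 176 N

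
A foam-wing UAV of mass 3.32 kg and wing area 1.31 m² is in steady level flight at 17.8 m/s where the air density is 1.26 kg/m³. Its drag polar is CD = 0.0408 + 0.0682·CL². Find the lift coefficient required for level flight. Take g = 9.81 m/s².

In steady level flight, lift balances weight: W = mg = 3.32 × 9.81 = 32.569 N.
q = ½ρv² = ½ × 1.26 × 17.8² = 199.6 Pa.
Required CL = L/(qS) = 32.569/(199.6·1.31) = 0.1246.

CL = 0.125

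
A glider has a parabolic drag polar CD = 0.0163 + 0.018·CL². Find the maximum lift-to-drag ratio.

(L/D)max = 29.2

For CD = CD0 + K·CL², (L/D)max occurs at CL* = √(CD0/K) and equals 1/(2√(K·CD0)).
(L/D)max = 1/(2√(0.018 × 0.0163)) = 1/(2 × 0.01713) = 29.2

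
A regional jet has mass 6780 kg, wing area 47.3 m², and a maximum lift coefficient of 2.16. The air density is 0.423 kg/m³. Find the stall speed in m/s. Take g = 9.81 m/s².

V_stall = 55.5 m/s

At stall, lift equals weight: L = W = m·g = 6780 × 9.81 = 66510 N.
From L = ½ρV²S·CL,max = W: V_stall = √(2W/(ρSCL,max)) = √(2·66510/(0.423·47.3·2.16))
V_stall = √3078 = 55.5 m/s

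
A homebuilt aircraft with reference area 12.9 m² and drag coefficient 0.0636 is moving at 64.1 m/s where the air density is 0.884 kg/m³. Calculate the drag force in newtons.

D = ½ρv²S·CD = ½ × 0.884 × 64.1² × 12.9 × 0.0636 = 1490 N

D = 1490 N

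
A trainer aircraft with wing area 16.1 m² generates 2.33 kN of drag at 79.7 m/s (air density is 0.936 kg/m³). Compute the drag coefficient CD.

CD = 0.0487

From D = ½ρv²S·CD, rearranging gives CD = 2D/(ρv²S).
CD = 2 × 2330 / (0.936 × 79.7² × 16.1) = 0.0487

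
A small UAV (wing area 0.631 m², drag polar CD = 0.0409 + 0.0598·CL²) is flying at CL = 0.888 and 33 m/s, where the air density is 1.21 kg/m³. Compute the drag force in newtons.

CD = 0.0409 + 0.0598 × 0.888² = 0.08805
D = ½ρv²S·CD = ½ × 1.21 × 33² × 0.631 × 0.08805 = 36.6 N

D = 36.6 N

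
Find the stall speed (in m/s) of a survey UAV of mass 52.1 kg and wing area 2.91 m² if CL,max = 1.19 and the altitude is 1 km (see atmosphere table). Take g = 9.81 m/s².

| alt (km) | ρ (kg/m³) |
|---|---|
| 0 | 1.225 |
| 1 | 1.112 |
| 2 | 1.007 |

At 1 km, from the table: ρ = 1.112 kg/m³.
At stall, lift equals weight: L = W = m·g = 52.1 × 9.81 = 511.1 N.
From L = ½ρV²S·CL,max = W: V_stall = √(2W/(ρSCL,max)) = √(2·511.1/(1.112·2.91·1.19))
V_stall = √265.5 = 16.3 m/s

V_stall = 16.3 m/s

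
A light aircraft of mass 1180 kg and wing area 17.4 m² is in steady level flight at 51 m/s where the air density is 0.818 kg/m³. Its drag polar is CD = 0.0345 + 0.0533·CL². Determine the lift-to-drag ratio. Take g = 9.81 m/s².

L/D = 11.3

In steady level flight, lift balances weight: W = mg = 1180 × 9.81 = 11576 N.
q = ½ρv² = ½ × 0.818 × 51² = 1064 Pa.
Required CL = L/(qS) = 11576/(1064·17.4) = 0.6254.
CD = 0.0345 + 0.0533 × 0.6254² = 0.05535.
L/D = CL/CD = 0.6254 / 0.05535 = 11.3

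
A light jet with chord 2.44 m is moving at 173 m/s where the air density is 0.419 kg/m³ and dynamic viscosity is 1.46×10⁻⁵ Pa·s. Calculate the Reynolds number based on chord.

Re = 1.21×10^7

Re = ρ·v·c/μ = 0.419 × 173 × 2.44 / (1.46×10⁻⁵) = 1.21×10^7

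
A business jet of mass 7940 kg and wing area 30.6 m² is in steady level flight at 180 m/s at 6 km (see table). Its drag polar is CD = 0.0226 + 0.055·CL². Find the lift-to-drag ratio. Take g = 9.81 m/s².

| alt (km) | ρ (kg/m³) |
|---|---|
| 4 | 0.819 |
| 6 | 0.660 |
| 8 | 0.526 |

At 6 km, from the table: ρ = 0.660 kg/m³.
Weight W = mg = 7940 × 9.81 = 77891 N; in level flight L = W.
Dynamic pressure q = 0.5 × 0.66 × 180² = 10690 Pa.
Required CL = L/(qS) = 77891/(10690·30.6) = 0.2381.
CD = 0.0226 + 0.055 × 0.2381² = 0.02572.
L/D = CL/CD = 0.2381 / 0.02572 = 9.26

L/D = 9.26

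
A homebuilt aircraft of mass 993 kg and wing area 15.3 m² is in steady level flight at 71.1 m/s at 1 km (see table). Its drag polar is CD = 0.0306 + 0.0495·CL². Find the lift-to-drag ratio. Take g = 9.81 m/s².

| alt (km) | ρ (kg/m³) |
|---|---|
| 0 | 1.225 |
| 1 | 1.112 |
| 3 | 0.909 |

At 1 km, from the table: ρ = 1.112 kg/m³.
Weight W = mg = 993 × 9.81 = 9741.3 N; in level flight L = W.
q = ½ρv² = ½ × 1.112 × 71.1² = 2811 Pa.
CL = 2W/(ρv²S) = 2×9741.3/(1.112×71.1²×15.3) = 0.2265.
CD = 0.0306 + 0.0495 × 0.2265² = 0.03314.
L/D = CL/CD = 0.2265 / 0.03314 = 6.84

L/D = 6.84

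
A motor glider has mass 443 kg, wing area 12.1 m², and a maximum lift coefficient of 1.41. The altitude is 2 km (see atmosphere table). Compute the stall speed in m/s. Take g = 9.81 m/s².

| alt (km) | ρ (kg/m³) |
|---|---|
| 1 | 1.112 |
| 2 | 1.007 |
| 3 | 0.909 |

At 2 km, from the table: ρ = 1.007 kg/m³.
At stall, lift equals weight: L = W = m·g = 443 × 9.81 = 4346 N.
From L = ½ρV²S·CL,max = W: V_stall = √(2W/(ρSCL,max)) = √(2·4346/(1.007·12.1·1.41))
V_stall = √505.9 = 22.5 m/s

V_stall = 22.5 m/s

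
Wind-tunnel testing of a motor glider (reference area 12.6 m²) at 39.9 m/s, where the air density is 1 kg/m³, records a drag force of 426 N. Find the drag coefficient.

From D = ½ρv²S·CD, rearranging gives CD = 2D/(ρv²S).
CD = 2 × 426 / (1 × 39.9² × 12.6) = 0.0425

CD = 0.0425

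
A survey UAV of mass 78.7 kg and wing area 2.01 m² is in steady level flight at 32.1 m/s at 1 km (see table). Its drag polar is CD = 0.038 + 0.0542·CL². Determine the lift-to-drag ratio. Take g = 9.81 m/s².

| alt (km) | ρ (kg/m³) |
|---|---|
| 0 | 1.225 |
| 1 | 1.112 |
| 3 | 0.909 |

At 1 km, from the table: ρ = 1.112 kg/m³.
Level flight ⇒ L = W = m·g = 78.7 × 9.81 = 772.05 N.
Dynamic pressure q = 0.5 × 1.112 × 32.1² = 572.9 Pa.
CL = 2W/(ρv²S) = 2×772.05/(1.112×32.1²×2.01) = 0.6704.
CD = 0.038 + 0.0542 × 0.6704² = 0.06236.
L/D = CL/CD = 0.6704 / 0.06236 = 10.8

L/D = 10.8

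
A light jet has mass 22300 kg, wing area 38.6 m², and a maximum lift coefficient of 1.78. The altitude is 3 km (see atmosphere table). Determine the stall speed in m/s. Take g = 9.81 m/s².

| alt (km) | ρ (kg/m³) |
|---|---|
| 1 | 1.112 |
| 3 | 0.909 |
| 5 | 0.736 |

At 3 km, from the table: ρ = 0.909 kg/m³.
At stall, lift equals weight: L = W = m·g = 22300 × 9.81 = 2.188×10^5 N.
V_stall = √(2W/(ρ·S·CL,max)) = √(2 × 2.188×10^5 / (0.909 × 38.6 × 1.78))
V_stall = √7005 = 83.7 m/s

V_stall = 83.7 m/s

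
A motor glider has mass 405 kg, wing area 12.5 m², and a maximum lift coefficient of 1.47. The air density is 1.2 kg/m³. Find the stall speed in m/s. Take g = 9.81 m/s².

V_stall = 19 m/s

Weight W = mg = 405 × 9.81 = 3973 N.
From L = ½ρV²S·CL,max = W: V_stall = √(2W/(ρSCL,max)) = √(2·3973/(1.2·12.5·1.47))
V_stall = √360.4 = 19 m/s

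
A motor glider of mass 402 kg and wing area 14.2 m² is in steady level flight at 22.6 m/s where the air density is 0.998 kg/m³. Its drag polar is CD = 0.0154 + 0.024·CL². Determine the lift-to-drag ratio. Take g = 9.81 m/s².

L/D = 24.8

Level flight ⇒ L = W = m·g = 402 × 9.81 = 3943.6 N.
Dynamic pressure q = 0.5 × 0.998 × 22.6² = 254.9 Pa.
CL = W/(q·S) = 3943.6 / (254.9 × 14.2) = 1.09.
CD = 0.0154 + 0.024 × 1.09² = 0.0439.
L/D = CL/CD = 1.09 / 0.0439 = 24.8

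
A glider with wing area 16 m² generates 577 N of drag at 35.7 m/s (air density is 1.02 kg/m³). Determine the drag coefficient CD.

From D = ½ρv²S·CD, rearranging gives CD = 2D/(ρv²S).
CD = 2 × 577 / (1.02 × 35.7² × 16) = 0.0555

CD = 0.0555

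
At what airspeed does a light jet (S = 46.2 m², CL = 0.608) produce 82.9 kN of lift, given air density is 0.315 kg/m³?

v = 137 m/s

L = ½ρv²S·CL ⇒ v = √(2L/(ρ·S·CL))
v = √(2 × 82900 / (0.315 × 46.2 × 0.608)) = √18740 = 137 m/s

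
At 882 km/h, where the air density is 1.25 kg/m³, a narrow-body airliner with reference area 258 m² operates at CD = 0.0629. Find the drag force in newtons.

Convert speed: v = 882 km/h ÷ 3.6 = 245 m/s.
Dynamic pressure q = ½ρv² = ½ × 1.25 × 245² = 37520 Pa.
D = q·S·CD = 37520 × 258 × 0.0629 = 6.09×10^5 N ≈ 609 kN

D = 6.09×10^5 N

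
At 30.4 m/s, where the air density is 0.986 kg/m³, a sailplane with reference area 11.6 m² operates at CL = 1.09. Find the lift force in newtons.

L = 5760 N

L = ½ρv²S·CL = ½ × 0.986 × 30.4² × 11.6 × 1.09 = 5760 N ≈ 5.76 kN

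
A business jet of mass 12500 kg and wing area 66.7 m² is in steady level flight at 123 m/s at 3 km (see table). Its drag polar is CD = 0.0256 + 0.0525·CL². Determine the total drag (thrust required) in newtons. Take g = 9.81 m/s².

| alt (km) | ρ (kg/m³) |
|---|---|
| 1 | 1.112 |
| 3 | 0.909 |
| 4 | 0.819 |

At 3 km, from the table: ρ = 0.909 kg/m³.
In steady level flight, lift balances weight: W = mg = 12500 × 9.81 = 1.2262×10^5 N.
Dynamic pressure q = 0.5 × 0.909 × 123² = 6876 Pa.
CL = W/(q·S) = 1.2262×10^5 / (6876 × 66.7) = 0.2674.
CD = 0.0256 + 0.0525 × 0.2674² = 0.02935.
D = q·S·CD = 6876 × 66.7 × 0.02935 = 13460 N

D = 13500 N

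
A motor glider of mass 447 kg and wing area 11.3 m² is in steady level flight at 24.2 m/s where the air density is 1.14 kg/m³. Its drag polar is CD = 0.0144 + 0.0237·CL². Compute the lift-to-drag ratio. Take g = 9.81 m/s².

L/D = 25

Weight W = mg = 447 × 9.81 = 4385.1 N; in level flight L = W.
Dynamic pressure q = 0.5 × 1.14 × 24.2² = 333.8 Pa.
Required CL = L/(qS) = 4385.1/(333.8·11.3) = 1.162.
CD = 0.0144 + 0.0237 × 1.162² = 0.04643.
L/D = CL/CD = 1.162 / 0.04643 = 25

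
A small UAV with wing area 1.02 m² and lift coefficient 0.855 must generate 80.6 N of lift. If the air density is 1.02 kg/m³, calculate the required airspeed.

v = 13.5 m/s

L = ½ρv²S·CL ⇒ v = √(2L/(ρ·S·CL))
v = √(2 × 80.6 / (1.02 × 1.02 × 0.855)) = √181.2 = 13.5 m/s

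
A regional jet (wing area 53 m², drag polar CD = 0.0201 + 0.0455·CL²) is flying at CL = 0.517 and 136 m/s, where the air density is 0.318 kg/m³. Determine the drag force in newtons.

D = 5030 N

CD = 0.0201 + 0.0455 × 0.517² = 0.03226
D = ½ρv²S·CD = ½ × 0.318 × 136² × 53 × 0.03226 = 5030 N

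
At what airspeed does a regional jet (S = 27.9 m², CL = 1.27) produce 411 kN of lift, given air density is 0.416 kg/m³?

L = ½ρv²S·CL ⇒ v = √(2L/(ρ·S·CL))
v = √(2 × 4.11×10^5 / (0.416 × 27.9 × 1.27)) = √55770 = 236 m/s

v = 236 m/s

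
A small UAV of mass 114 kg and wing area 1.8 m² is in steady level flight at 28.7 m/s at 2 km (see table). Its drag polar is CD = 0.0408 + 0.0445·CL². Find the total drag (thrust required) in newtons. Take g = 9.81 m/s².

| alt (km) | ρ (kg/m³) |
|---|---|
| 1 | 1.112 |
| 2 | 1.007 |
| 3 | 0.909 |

At 2 km, from the table: ρ = 1.007 kg/m³.
Weight W = mg = 114 × 9.81 = 1118.3 N; in level flight L = W.
Dynamic pressure q = 0.5 × 1.007 × 28.7² = 414.7 Pa.
CL = W/(q·S) = 1118.3 / (414.7 × 1.8) = 1.498.
CD = 0.0408 + 0.0445 × 1.498² = 0.1407.
D = q·S·CD = 414.7 × 1.8 × 0.1407 = 105 N

D = 105 N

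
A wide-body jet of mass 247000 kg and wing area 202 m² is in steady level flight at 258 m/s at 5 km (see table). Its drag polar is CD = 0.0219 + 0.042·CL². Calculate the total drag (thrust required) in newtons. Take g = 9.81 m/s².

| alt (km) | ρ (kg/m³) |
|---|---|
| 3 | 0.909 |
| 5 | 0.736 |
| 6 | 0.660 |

At 5 km, from the table: ρ = 0.736 kg/m³.
In steady level flight, lift balances weight: W = mg = 247000 × 9.81 = 2.4231×10^6 N.
Dynamic pressure q = 0.5 × 0.736 × 258² = 24500 Pa.
Required CL = L/(qS) = 2.4231×10^6/(24500·202) = 0.4897.
CD = 0.0219 + 0.042 × 0.4897² = 0.03197.
D = q·S·CD = 24500 × 202 × 0.03197 = 1.582×10^5 N

D = 1.58×10^5 N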